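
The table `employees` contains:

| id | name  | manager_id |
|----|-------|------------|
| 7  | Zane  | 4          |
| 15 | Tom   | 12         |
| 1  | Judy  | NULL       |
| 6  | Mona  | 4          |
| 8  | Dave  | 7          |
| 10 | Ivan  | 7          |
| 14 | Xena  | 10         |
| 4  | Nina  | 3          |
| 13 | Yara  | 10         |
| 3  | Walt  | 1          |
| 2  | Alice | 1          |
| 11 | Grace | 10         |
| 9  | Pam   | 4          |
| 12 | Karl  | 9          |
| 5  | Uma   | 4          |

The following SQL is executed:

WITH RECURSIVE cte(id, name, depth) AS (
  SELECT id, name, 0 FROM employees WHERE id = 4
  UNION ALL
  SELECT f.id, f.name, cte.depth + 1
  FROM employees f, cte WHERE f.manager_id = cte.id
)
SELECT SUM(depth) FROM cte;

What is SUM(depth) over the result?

22

Base: id=4 (Nina) at depth 0.
Iteration 1: rows with manager_id in {4} -> Uma (id 5, depth 1), Mona (id 6, depth 1), Zane (id 7, depth 1), Pam (id 9, depth 1).
Iteration 2: rows with manager_id in {5,6,7,9} -> Dave (id 8, depth 2), Ivan (id 10, depth 2), Karl (id 12, depth 2).
Iteration 3: rows with manager_id in {8,10,12} -> Grace (id 11, depth 3), Yara (id 13, depth 3), Xena (id 14, depth 3), Tom (id 15, depth 3).
Iteration 4: no rows with manager_id in {11,13,14,15}; recursion stops.
SUM(depth) = 0 + 1 + 1 + 1 + 1 + 2 + 2 + 2 + 3 + 3 + 3 + 3 = 22.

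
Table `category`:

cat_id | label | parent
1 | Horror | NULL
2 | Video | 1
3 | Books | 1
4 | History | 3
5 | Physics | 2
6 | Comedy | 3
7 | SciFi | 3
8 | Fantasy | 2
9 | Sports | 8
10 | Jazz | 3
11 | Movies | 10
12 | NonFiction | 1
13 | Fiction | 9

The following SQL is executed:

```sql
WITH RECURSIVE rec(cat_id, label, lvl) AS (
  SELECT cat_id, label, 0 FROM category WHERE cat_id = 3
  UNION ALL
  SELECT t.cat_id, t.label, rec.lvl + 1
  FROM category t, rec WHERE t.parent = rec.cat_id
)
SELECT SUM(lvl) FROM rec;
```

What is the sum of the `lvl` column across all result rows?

Base: cat_id=3 (Books) at lvl 0.
Iteration 1: rows with parent in {3} -> History (id 4, lvl 1), Comedy (id 6, lvl 1), SciFi (id 7, lvl 1), Jazz (id 10, lvl 1).
Iteration 2: rows with parent in {4,6,7,10} -> Movies (id 11, lvl 2).
Iteration 3: no rows with parent in {11}; recursion stops.
SUM(lvl) = 0 + 1 + 1 + 1 + 1 + 2 = 6.

6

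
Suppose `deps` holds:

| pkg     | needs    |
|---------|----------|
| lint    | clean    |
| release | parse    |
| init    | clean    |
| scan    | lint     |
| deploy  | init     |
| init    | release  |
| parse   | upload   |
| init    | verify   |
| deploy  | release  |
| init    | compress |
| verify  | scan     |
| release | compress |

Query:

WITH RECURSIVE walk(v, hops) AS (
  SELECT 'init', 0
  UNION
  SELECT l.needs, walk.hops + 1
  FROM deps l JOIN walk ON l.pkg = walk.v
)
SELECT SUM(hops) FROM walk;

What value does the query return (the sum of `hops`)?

20

Base: (init, hops=0).
Iteration 1: edges from {init} -> (clean, hops=1), (compress, hops=1), (release, hops=1), (verify, hops=1).
Iteration 2: edges from {clean,compress,release,verify} -> (compress, hops=2), (parse, hops=2), (scan, hops=2).
Iteration 3: edges from {compress,parse,scan} -> (lint, hops=3), (upload, hops=3).
Iteration 4: edges from {lint,upload} -> (clean, hops=4).
Iteration 5: no outgoing edges from {clean}; recursion stops.
SUM(hops) = 0 + 1 + 1 + 1 + 1 + 2 + 2 + 2 + 3 + 3 + 4 = 20.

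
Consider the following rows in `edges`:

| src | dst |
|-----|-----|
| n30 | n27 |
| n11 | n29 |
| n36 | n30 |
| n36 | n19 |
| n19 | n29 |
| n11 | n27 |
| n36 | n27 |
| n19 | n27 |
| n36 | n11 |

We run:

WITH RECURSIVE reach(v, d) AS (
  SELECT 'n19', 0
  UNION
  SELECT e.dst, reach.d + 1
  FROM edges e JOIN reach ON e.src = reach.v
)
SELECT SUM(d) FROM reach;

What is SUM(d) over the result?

2

Base: (n19, d=0).
Iteration 1: edges from {n19} -> (n27, d=1), (n29, d=1).
Iteration 2: no outgoing edges from {n27,n29}; recursion stops.
SUM(d) = 0 + 1 + 1 = 2.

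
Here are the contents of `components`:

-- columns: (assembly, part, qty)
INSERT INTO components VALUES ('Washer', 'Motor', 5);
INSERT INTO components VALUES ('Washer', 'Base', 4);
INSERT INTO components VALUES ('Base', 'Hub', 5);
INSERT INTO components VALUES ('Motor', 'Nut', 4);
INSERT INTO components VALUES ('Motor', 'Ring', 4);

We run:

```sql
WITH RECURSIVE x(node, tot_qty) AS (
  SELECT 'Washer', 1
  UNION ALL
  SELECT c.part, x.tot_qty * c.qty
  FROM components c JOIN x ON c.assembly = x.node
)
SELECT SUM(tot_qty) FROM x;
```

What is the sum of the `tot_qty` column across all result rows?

70

Base: (Washer, tot_qty=1).
Iteration 1: components of {Washer} -> Base = 1*4 = 4, Motor = 1*5 = 5.
Iteration 2: components of {Base,Motor} -> Hub = 4*5 = 20, Nut = 5*4 = 20, Ring = 5*4 = 20.
Iteration 3: no further components; recursion stops.
SUM(tot_qty) = 1 + 5 + 4 + 20 + 20 + 20 = 70.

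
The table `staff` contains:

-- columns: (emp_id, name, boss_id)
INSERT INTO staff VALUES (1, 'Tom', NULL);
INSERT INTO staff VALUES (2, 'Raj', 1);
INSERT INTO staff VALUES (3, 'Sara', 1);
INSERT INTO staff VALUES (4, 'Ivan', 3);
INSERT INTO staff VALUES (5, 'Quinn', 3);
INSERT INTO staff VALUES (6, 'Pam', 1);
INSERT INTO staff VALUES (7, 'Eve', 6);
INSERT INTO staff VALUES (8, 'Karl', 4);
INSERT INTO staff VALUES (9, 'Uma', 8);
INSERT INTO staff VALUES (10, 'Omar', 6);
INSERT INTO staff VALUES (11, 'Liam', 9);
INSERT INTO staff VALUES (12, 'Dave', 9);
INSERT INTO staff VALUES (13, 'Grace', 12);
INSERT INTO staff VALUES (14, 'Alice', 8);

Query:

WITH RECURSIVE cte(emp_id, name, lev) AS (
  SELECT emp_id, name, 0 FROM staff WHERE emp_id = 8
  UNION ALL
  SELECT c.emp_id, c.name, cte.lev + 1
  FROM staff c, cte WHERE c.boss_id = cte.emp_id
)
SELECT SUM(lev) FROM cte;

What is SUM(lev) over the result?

9

Base: emp_id=8 (Karl) at lev 0.
Iteration 1: rows with boss_id in {8} -> Uma (id 9, lev 1), Alice (id 14, lev 1).
Iteration 2: rows with boss_id in {9,14} -> Liam (id 11, lev 2), Dave (id 12, lev 2).
Iteration 3: rows with boss_id in {11,12} -> Grace (id 13, lev 3).
Iteration 4: no rows with boss_id in {13}; recursion stops.
SUM(lev) = 0 + 1 + 1 + 2 + 2 + 3 = 9.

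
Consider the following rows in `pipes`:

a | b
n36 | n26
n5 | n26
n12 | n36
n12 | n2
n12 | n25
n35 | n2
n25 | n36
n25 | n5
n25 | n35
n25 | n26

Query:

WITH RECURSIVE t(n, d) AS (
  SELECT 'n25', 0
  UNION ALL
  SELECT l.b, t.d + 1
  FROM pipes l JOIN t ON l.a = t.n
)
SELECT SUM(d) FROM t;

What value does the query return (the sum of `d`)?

Base: (n25, d=0).
Iteration 1: edges from {n25} -> (n26, d=1), (n35, d=1), (n36, d=1), (n5, d=1).
Iteration 2: edges from {n26,n35,n36,n5} -> (n2, d=2), (n26, d=2) x2. [UNION ALL keeps all 3 new rows, including repeats]
Iteration 3: no outgoing edges from {n2,n26}; recursion stops.
SUM(d) = 0 + 1 + 1 + 1 + 1 + 2 + 2 + 2 = 10.

10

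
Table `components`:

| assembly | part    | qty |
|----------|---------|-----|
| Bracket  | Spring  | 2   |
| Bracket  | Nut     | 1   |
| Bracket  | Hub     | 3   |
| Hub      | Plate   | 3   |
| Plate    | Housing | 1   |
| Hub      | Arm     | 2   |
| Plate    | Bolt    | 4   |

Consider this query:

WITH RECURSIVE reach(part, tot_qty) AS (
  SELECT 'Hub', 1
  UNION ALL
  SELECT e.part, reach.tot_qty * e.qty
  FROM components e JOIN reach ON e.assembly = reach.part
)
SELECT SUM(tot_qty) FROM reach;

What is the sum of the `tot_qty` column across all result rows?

Base: (Hub, tot_qty=1).
Iteration 1: components of {Hub} -> Arm = 1*2 = 2, Plate = 1*3 = 3.
Iteration 2: components of {Arm,Plate} -> Bolt = 3*4 = 12, Housing = 3*1 = 3.
Iteration 3: no further components; recursion stops.
SUM(tot_qty) = 1 + 3 + 2 + 3 + 12 = 21.

21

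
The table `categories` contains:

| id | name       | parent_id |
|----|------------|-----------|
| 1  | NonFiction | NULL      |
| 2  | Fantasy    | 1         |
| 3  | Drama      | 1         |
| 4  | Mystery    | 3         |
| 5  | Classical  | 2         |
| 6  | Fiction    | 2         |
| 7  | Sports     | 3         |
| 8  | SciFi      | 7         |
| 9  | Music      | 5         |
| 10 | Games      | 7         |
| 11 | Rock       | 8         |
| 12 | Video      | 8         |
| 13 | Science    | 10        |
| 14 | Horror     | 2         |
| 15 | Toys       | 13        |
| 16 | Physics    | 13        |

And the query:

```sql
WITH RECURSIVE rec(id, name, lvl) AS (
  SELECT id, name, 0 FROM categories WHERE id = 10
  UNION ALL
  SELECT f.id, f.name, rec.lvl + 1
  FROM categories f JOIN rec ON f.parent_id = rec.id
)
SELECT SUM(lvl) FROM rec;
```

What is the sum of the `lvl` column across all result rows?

5

Base: id=10 (Games) at lvl 0.
Iteration 1: rows with parent_id in {10} -> Science (id 13, lvl 1).
Iteration 2: rows with parent_id in {13} -> Toys (id 15, lvl 2), Physics (id 16, lvl 2).
Iteration 3: no rows with parent_id in {15,16}; recursion stops.
SUM(lvl) = 0 + 1 + 2 + 2 = 5.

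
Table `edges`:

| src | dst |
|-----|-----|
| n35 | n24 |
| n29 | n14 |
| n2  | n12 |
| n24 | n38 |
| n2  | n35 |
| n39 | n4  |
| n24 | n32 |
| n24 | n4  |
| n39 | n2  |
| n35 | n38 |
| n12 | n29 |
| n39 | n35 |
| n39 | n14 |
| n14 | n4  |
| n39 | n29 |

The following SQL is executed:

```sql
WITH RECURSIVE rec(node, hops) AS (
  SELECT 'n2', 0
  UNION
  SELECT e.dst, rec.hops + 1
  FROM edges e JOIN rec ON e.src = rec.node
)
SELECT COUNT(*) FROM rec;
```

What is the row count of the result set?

11

Base: (n2, hops=0).
Iteration 1: edges from {n2} -> (n12, hops=1), (n35, hops=1).
Iteration 2: edges from {n12,n35} -> (n24, hops=2), (n29, hops=2), (n38, hops=2).
Iteration 3: edges from {n24,n29,n38} -> (n14, hops=3), (n32, hops=3), (n38, hops=3), (n4, hops=3).
Iteration 4: edges from {n14,n32,n38,n4} -> (n4, hops=4).
Iteration 5: no outgoing edges from {n4}; recursion stops.
Total rows emitted: 11.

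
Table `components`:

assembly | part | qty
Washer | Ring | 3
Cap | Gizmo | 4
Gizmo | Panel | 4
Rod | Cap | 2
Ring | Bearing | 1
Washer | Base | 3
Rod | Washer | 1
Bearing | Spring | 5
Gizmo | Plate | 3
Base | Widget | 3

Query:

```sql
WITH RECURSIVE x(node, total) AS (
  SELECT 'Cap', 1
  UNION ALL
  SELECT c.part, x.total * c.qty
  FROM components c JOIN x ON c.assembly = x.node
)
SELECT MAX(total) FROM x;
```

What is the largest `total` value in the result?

16

Base: (Cap, total=1).
Iteration 1: components of {Cap} -> Gizmo = 1*4 = 4.
Iteration 2: components of {Gizmo} -> Panel = 4*4 = 16, Plate = 4*3 = 12.
Iteration 3: no further components; recursion stops.
total values: 1, 4, 16, 12; the maximum is 16.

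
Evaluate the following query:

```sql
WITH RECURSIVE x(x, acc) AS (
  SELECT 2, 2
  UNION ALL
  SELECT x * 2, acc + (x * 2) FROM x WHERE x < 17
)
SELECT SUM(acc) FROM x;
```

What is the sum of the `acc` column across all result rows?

114

Base: x=2, acc=2.
Iteration 1: 2 < 17 holds -> x = 2 * 2 = 4, acc = 2 + 4 = 6.
Iteration 2: 4 < 17 holds -> x = 4 * 2 = 8, acc = 6 + 8 = 14.
Iteration 3: 8 < 17 holds -> x = 8 * 2 = 16, acc = 14 + 16 = 30.
Iteration 4: 16 < 17 holds -> x = 16 * 2 = 32, acc = 30 + 32 = 62.
Iteration 5: 32 < 17 fails; recursion stops.
SUM(acc) = 2 + 6 + 14 + 30 + 62 = 114.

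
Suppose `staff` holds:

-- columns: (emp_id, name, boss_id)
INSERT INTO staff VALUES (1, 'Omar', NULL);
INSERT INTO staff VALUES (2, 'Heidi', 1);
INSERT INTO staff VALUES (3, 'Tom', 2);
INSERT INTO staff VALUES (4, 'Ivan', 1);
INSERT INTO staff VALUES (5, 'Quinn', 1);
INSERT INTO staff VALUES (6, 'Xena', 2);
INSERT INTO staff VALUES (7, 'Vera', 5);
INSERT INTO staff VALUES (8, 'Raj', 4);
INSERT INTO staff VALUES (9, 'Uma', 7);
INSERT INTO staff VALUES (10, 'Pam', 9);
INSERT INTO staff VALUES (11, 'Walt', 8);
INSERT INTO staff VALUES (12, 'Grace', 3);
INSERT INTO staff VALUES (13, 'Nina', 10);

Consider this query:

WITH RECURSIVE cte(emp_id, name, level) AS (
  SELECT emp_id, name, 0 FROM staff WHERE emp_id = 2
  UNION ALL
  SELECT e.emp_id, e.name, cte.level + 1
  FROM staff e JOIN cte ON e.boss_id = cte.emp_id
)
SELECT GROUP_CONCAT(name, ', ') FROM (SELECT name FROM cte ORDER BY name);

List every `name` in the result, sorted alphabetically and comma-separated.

Grace, Heidi, Tom, Xena

Base: emp_id=2 (Heidi) at level 0.
Iteration 1: rows with boss_id in {2} -> Tom (id 3, level 1), Xena (id 6, level 1).
Iteration 2: rows with boss_id in {3,6} -> Grace (id 12, level 2).
Iteration 3: no rows with boss_id in {12}; recursion stops.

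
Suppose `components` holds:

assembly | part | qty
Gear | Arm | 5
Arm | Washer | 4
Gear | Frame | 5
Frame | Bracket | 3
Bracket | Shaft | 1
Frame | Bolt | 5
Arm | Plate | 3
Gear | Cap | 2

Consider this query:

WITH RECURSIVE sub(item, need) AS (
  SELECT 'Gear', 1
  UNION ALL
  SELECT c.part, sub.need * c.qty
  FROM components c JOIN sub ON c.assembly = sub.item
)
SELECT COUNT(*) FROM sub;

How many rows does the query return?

9

Base: (Gear, need=1).
Iteration 1: components of {Gear} -> Arm = 1*5 = 5, Cap = 1*2 = 2, Frame = 1*5 = 5.
Iteration 2: components of {Arm,Cap,Frame} -> Bolt = 5*5 = 25, Bracket = 5*3 = 15, Plate = 5*3 = 15, Washer = 5*4 = 20.
Iteration 3: components of {Bolt,Bracket,Plate,Washer} -> Shaft = 15*1 = 15.
Iteration 4: no further components; recursion stops.
Total rows emitted: 9.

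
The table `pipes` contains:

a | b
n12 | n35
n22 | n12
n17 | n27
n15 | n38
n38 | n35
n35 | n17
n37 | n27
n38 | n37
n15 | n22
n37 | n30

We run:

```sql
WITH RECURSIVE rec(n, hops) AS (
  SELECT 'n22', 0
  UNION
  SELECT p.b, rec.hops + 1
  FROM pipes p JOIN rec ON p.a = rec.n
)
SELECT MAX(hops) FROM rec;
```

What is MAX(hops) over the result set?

4

Base: (n22, hops=0).
Iteration 1: edges from {n22} -> (n12, hops=1).
Iteration 2: edges from {n12} -> (n35, hops=2).
Iteration 3: edges from {n35} -> (n17, hops=3).
Iteration 4: edges from {n17} -> (n27, hops=4).
Iteration 5: no outgoing edges from {n27}; recursion stops.
hops values: 0, 1, 2, 3, 4; the maximum is 4.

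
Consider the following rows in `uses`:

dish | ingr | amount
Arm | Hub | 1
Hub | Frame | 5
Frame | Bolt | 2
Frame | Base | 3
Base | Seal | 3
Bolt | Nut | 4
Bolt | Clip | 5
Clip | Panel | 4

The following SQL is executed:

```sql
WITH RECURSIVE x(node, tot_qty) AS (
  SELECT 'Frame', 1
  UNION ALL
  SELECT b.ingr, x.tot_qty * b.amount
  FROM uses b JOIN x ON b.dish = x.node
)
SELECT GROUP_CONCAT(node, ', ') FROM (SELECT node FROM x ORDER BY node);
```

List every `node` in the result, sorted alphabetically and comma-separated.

Base: (Frame, tot_qty=1).
Iteration 1: components of {Frame} -> Base = 1*3 = 3, Bolt = 1*2 = 2.
Iteration 2: components of {Base,Bolt} -> Clip = 2*5 = 10, Nut = 2*4 = 8, Seal = 3*3 = 9.
Iteration 3: components of {Clip,Nut,Seal} -> Panel = 10*4 = 40.
Iteration 4: no further components; recursion stops.

Base, Bolt, Clip, Frame, Nut, Panel, Seal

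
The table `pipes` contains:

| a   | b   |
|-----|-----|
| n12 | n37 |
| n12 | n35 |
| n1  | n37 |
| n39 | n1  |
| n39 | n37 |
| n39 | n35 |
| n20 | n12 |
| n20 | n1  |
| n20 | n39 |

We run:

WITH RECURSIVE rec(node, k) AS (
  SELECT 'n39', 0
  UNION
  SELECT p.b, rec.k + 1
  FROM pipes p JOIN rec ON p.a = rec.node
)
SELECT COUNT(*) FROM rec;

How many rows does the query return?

Base: (n39, k=0).
Iteration 1: edges from {n39} -> (n1, k=1), (n35, k=1), (n37, k=1).
Iteration 2: edges from {n1,n35,n37} -> (n37, k=2).
Iteration 3: no outgoing edges from {n37}; recursion stops.
Total rows emitted: 5.

5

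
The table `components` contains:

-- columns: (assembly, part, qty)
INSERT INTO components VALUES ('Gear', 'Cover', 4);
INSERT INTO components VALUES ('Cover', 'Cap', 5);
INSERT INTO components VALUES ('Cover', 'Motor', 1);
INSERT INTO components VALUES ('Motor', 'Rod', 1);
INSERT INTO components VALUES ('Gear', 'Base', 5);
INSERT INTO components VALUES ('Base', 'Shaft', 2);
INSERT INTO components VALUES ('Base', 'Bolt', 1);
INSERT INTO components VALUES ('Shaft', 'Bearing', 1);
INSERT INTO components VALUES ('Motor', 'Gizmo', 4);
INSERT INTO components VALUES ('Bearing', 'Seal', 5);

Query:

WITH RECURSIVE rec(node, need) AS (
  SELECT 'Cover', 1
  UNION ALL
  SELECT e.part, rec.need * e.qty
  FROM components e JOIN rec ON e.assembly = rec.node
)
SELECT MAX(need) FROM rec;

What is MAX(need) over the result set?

Base: (Cover, need=1).
Iteration 1: components of {Cover} -> Cap = 1*5 = 5, Motor = 1*1 = 1.
Iteration 2: components of {Cap,Motor} -> Gizmo = 1*4 = 4, Rod = 1*1 = 1.
Iteration 3: no further components; recursion stops.
need values: 1, 5, 1, 1, 4; the maximum is 5.

5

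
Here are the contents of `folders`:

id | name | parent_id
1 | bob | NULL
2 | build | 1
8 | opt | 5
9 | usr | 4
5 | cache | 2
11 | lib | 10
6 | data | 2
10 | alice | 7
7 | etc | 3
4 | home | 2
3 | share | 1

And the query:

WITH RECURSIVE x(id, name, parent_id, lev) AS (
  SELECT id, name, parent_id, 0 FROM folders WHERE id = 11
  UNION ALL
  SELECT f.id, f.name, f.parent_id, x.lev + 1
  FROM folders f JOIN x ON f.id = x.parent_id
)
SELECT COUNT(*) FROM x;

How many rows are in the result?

Base: id=11 (lib), parent_id=10, lev 0.
Iteration 1: join on id=10 -> alice (id 10, parent_id=7, lev 1).
Iteration 2: join on id=7 -> etc (id 7, parent_id=3, lev 2).
Iteration 3: join on id=3 -> share (id 3, parent_id=1, lev 3).
Iteration 4: join on id=1 -> bob (id 1, parent_id=NULL, lev 4).
Iteration 5: parent_id is NULL; no match; recursion stops.
Total rows emitted: 5.

5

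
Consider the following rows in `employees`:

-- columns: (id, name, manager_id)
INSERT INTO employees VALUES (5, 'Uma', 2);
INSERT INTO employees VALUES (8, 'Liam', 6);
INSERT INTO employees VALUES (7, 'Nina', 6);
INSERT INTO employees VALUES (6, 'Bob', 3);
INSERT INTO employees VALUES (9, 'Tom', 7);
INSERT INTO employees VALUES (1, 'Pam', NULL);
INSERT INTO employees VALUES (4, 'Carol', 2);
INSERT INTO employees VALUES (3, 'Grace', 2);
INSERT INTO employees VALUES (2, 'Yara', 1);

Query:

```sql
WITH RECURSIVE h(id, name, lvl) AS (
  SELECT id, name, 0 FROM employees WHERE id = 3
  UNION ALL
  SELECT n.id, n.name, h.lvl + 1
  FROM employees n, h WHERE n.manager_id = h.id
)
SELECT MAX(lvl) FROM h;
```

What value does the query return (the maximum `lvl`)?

3

Base: id=3 (Grace) at lvl 0.
Iteration 1: rows with manager_id in {3} -> Bob (id 6, lvl 1).
Iteration 2: rows with manager_id in {6} -> Nina (id 7, lvl 2), Liam (id 8, lvl 2).
Iteration 3: rows with manager_id in {7,8} -> Tom (id 9, lvl 3).
Iteration 4: no rows with manager_id in {9}; recursion stops.
lvl values: 0, 1, 2, 2, 3; the maximum is 3.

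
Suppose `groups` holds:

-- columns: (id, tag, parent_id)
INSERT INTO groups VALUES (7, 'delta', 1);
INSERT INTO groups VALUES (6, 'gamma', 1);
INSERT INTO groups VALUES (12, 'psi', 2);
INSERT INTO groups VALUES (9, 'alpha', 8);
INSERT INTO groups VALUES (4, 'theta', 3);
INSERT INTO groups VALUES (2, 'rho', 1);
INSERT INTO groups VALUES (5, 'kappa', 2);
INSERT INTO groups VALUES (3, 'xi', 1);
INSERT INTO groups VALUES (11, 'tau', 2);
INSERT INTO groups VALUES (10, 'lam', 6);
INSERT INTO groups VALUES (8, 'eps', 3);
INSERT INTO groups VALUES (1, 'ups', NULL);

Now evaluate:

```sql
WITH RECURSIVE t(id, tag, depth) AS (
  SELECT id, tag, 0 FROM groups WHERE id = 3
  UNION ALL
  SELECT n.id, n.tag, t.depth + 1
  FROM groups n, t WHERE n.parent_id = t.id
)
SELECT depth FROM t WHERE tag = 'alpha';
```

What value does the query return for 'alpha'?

Base: id=3 (xi) at depth 0.
Iteration 1: rows with parent_id in {3} -> theta (id 4, depth 1), eps (id 8, depth 1).
Iteration 2: rows with parent_id in {4,8} -> alpha (id 9, depth 2).
Iteration 3: no rows with parent_id in {9}; recursion stops.

2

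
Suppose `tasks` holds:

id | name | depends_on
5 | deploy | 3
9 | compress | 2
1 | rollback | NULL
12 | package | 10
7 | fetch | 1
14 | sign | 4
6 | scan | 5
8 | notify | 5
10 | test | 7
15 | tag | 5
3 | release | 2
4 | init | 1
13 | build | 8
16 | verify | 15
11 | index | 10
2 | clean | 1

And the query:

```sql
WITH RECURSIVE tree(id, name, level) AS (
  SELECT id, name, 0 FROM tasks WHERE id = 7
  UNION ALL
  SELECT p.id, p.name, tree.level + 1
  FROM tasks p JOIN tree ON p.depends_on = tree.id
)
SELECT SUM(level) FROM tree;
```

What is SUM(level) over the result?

5

Base: id=7 (fetch) at level 0.
Iteration 1: rows with depends_on in {7} -> test (id 10, level 1).
Iteration 2: rows with depends_on in {10} -> index (id 11, level 2), package (id 12, level 2).
Iteration 3: no rows with depends_on in {11,12}; recursion stops.
SUM(level) = 0 + 1 + 2 + 2 = 5.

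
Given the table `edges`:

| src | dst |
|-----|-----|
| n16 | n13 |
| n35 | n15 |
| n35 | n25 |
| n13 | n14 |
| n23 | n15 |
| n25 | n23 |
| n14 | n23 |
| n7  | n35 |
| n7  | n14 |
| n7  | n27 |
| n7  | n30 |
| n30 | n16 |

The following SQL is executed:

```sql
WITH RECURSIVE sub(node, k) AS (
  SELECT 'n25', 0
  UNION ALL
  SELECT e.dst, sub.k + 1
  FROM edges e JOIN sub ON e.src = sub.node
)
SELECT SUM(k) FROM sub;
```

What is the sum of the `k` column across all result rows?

Base: (n25, k=0).
Iteration 1: edges from {n25} -> (n23, k=1).
Iteration 2: edges from {n23} -> (n15, k=2).
Iteration 3: no outgoing edges from {n15}; recursion stops.
SUM(k) = 0 + 1 + 2 = 3.

3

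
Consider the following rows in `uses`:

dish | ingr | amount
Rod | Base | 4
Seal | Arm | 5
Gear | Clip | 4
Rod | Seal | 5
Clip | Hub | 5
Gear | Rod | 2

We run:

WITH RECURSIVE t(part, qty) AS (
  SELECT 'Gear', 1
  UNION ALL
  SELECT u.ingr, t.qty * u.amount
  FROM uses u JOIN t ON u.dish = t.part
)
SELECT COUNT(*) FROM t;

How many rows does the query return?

7

Base: (Gear, qty=1).
Iteration 1: components of {Gear} -> Clip = 1*4 = 4, Rod = 1*2 = 2.
Iteration 2: components of {Clip,Rod} -> Base = 2*4 = 8, Hub = 4*5 = 20, Seal = 2*5 = 10.
Iteration 3: components of {Base,Hub,Seal} -> Arm = 10*5 = 50.
Iteration 4: no further components; recursion stops.
Total rows emitted: 7.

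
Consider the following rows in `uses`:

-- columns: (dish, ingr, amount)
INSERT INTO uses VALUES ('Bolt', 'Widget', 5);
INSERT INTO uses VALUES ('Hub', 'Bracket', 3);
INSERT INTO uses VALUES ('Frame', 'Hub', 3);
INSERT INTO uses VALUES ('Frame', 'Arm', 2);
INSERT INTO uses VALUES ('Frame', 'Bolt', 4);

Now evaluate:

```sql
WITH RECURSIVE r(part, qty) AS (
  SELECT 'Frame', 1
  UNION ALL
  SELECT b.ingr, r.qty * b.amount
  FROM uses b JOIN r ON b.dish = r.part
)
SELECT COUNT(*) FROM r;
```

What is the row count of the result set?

6

Base: (Frame, qty=1).
Iteration 1: components of {Frame} -> Arm = 1*2 = 2, Bolt = 1*4 = 4, Hub = 1*3 = 3.
Iteration 2: components of {Arm,Bolt,Hub} -> Bracket = 3*3 = 9, Widget = 4*5 = 20.
Iteration 3: no further components; recursion stops.
Total rows emitted: 6.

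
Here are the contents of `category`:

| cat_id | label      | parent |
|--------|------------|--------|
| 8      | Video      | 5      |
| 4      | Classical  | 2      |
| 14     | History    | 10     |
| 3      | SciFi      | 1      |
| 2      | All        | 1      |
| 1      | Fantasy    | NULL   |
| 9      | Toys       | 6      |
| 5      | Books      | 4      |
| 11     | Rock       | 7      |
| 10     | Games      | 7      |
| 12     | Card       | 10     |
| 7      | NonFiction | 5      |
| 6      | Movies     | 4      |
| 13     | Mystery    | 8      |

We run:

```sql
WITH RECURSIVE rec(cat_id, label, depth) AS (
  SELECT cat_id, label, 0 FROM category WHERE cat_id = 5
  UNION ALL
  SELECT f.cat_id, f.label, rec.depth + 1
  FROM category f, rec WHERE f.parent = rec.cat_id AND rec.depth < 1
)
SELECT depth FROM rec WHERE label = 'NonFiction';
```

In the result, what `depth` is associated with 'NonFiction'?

1

Base: cat_id=5 (Books) at depth 0.
Iteration 1: rows with parent in {5} -> NonFiction (id 7, depth 1), Video (id 8, depth 1).
Iteration 2: depth < 1 fails for all current rows; recursion stops.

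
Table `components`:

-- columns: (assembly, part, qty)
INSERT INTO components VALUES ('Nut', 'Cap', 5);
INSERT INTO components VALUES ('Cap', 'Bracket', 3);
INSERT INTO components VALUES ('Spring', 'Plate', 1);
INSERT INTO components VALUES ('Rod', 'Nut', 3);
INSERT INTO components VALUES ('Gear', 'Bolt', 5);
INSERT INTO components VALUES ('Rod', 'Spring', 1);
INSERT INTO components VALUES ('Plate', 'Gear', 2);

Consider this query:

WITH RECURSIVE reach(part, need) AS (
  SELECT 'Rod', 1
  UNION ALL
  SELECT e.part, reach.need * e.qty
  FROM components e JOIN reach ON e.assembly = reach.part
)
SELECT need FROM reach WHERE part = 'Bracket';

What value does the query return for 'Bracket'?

45

Base: (Rod, need=1).
Iteration 1: components of {Rod} -> Nut = 1*3 = 3, Spring = 1*1 = 1.
Iteration 2: components of {Nut,Spring} -> Cap = 3*5 = 15, Plate = 1*1 = 1.
Iteration 3: components of {Cap,Plate} -> Bracket = 15*3 = 45, Gear = 1*2 = 2.
Iteration 4: components of {Bracket,Gear} -> Bolt = 2*5 = 10.
Iteration 5: no further components; recursion stops.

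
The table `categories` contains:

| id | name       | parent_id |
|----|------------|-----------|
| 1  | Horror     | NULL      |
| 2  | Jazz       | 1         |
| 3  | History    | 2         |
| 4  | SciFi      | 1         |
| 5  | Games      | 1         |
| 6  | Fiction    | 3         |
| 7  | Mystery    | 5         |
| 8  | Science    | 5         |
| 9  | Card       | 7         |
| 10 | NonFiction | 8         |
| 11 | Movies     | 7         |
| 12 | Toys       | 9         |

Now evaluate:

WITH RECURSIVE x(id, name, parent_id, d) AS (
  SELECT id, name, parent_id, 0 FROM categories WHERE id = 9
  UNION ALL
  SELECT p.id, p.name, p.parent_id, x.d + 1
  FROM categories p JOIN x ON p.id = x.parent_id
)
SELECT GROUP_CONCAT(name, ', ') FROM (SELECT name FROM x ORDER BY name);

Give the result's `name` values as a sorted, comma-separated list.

Base: id=9 (Card), parent_id=7, d 0.
Iteration 1: join on id=7 -> Mystery (id 7, parent_id=5, d 1).
Iteration 2: join on id=5 -> Games (id 5, parent_id=1, d 2).
Iteration 3: join on id=1 -> Horror (id 1, parent_id=NULL, d 3).
Iteration 4: parent_id is NULL; no match; recursion stops.

Card, Games, Horror, Mystery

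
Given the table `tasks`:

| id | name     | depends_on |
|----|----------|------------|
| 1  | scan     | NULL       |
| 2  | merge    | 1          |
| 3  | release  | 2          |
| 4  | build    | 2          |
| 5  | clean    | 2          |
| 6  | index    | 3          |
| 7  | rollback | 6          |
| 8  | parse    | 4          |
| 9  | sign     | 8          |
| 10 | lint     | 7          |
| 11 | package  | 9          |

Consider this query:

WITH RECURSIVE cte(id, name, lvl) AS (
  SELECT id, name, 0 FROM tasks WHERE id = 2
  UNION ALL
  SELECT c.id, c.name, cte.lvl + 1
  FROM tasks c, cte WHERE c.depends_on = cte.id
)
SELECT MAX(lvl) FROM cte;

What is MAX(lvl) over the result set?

4

Base: id=2 (merge) at lvl 0.
Iteration 1: rows with depends_on in {2} -> release (id 3, lvl 1), build (id 4, lvl 1), clean (id 5, lvl 1).
Iteration 2: rows with depends_on in {3,4,5} -> index (id 6, lvl 2), parse (id 8, lvl 2).
Iteration 3: rows with depends_on in {6,8} -> rollback (id 7, lvl 3), sign (id 9, lvl 3).
Iteration 4: rows with depends_on in {7,9} -> lint (id 10, lvl 4), package (id 11, lvl 4).
Iteration 5: no rows with depends_on in {10,11}; recursion stops.
lvl values: 0, 1, 1, 1, 2, 2, 3, 3, 4, 4; the maximum is 4.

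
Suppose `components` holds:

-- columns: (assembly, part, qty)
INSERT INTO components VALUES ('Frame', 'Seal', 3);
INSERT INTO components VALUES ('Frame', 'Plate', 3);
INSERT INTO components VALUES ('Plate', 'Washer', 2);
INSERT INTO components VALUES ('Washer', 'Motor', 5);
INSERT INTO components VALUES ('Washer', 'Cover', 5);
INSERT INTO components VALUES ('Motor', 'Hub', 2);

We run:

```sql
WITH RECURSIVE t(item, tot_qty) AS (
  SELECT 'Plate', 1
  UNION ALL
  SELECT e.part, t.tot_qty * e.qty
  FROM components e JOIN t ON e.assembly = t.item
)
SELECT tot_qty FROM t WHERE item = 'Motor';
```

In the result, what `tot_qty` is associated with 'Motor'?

Base: (Plate, tot_qty=1).
Iteration 1: components of {Plate} -> Washer = 1*2 = 2.
Iteration 2: components of {Washer} -> Cover = 2*5 = 10, Motor = 2*5 = 10.
Iteration 3: components of {Cover,Motor} -> Hub = 10*2 = 20.
Iteration 4: no further components; recursion stops.

10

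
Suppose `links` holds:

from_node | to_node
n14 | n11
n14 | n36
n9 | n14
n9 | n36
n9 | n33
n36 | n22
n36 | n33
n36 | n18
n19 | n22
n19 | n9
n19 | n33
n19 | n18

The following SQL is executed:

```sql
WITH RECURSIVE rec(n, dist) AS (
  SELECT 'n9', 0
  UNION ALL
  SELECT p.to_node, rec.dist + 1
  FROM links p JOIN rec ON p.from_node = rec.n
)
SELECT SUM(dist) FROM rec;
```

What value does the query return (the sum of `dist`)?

Base: (n9, dist=0).
Iteration 1: edges from {n9} -> (n14, dist=1), (n33, dist=1), (n36, dist=1).
Iteration 2: edges from {n14,n33,n36} -> (n11, dist=2), (n18, dist=2), (n22, dist=2), (n33, dist=2), (n36, dist=2).
Iteration 3: edges from {n11,n18,n22,n33,n36} -> (n18, dist=3), (n22, dist=3), (n33, dist=3).
Iteration 4: no outgoing edges from {n18,n22,n33}; recursion stops.
SUM(dist) = 0 + 1 + 1 + 1 + 2 + 2 + 2 + 2 + 2 + 3 + 3 + 3 = 22.

22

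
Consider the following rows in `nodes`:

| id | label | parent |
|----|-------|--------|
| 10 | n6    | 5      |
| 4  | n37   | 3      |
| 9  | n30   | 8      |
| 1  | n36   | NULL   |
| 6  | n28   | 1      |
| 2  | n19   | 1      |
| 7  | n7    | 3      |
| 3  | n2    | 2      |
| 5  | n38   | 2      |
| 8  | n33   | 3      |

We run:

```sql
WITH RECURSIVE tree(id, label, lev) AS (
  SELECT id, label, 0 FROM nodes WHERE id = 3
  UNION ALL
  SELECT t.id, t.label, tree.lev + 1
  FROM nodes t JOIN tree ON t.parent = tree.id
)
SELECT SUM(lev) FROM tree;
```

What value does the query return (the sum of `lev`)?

Base: id=3 (n2) at lev 0.
Iteration 1: rows with parent in {3} -> n37 (id 4, lev 1), n7 (id 7, lev 1), n33 (id 8, lev 1).
Iteration 2: rows with parent in {4,7,8} -> n30 (id 9, lev 2).
Iteration 3: no rows with parent in {9}; recursion stops.
SUM(lev) = 0 + 1 + 1 + 1 + 2 = 5.

5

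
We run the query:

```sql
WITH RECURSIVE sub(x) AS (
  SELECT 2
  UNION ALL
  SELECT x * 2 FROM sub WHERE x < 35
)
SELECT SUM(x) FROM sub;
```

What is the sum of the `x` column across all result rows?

126

Base: x=2.
Iteration 1: 2 < 35 holds -> x = 2 * 2 = 4.
Iteration 2: 4 < 35 holds -> x = 4 * 2 = 8.
Iteration 3: 8 < 35 holds -> x = 8 * 2 = 16.
Iteration 4: 16 < 35 holds -> x = 16 * 2 = 32.
Iteration 5: 32 < 35 holds -> x = 32 * 2 = 64.
Iteration 6: 64 < 35 fails; recursion stops.
SUM(x) = 2 + 4 + 8 + 16 + 32 + 64 = 126.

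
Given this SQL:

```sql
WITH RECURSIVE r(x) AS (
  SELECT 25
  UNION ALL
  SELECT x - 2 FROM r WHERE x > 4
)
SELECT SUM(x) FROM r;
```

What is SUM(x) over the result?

168

Base: x=25.
Iteration 1: 25 > 4 holds -> x = 25 - 2 = 23.
Iteration 2: 23 > 4 holds -> x = 23 - 2 = 21.
Iteration 3: 21 > 4 holds -> x = 21 - 2 = 19.
Iteration 4: 19 > 4 holds -> x = 19 - 2 = 17.
Iteration 5: 17 > 4 holds -> x = 17 - 2 = 15.
Iteration 6: 15 > 4 holds -> x = 15 - 2 = 13.
Iteration 7: 13 > 4 holds -> x = 13 - 2 = 11.
Iteration 8: 11 > 4 holds -> x = 11 - 2 = 9.
Iteration 9: 9 > 4 holds -> x = 9 - 2 = 7.
Iteration 10: 7 > 4 holds -> x = 7 - 2 = 5.
Iteration 11: 5 > 4 holds -> x = 5 - 2 = 3.
Iteration 12: 3 > 4 fails; recursion stops.
SUM(x) = 25 + 23 + 21 + 19 + 17 + 15 + 13 + 11 + 9 + 7 + 5 + 3 = 168.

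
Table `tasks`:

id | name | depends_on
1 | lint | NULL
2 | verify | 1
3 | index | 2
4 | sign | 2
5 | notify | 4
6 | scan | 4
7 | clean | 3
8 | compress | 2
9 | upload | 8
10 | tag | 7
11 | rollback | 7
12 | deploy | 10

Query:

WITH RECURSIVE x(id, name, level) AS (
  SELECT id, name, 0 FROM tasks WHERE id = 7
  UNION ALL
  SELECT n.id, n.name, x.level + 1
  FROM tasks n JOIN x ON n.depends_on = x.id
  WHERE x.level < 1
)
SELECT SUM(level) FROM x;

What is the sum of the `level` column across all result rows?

2

Base: id=7 (clean) at level 0.
Iteration 1: rows with depends_on in {7} -> tag (id 10, level 1), rollback (id 11, level 1).
Iteration 2: level < 1 fails for all current rows; recursion stops.
SUM(level) = 0 + 1 + 1 = 2.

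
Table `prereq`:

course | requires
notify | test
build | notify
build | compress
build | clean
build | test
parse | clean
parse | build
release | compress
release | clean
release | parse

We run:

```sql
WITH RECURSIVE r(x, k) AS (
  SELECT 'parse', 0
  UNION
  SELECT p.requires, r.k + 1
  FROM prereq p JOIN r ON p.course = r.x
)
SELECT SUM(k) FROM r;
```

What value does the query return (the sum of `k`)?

13

Base: (parse, k=0).
Iteration 1: edges from {parse} -> (build, k=1), (clean, k=1).
Iteration 2: edges from {build,clean} -> (clean, k=2), (compress, k=2), (notify, k=2), (test, k=2).
Iteration 3: edges from {clean,compress,notify,test} -> (test, k=3).
Iteration 4: no outgoing edges from {test}; recursion stops.
SUM(k) = 0 + 1 + 1 + 2 + 2 + 2 + 2 + 3 = 13.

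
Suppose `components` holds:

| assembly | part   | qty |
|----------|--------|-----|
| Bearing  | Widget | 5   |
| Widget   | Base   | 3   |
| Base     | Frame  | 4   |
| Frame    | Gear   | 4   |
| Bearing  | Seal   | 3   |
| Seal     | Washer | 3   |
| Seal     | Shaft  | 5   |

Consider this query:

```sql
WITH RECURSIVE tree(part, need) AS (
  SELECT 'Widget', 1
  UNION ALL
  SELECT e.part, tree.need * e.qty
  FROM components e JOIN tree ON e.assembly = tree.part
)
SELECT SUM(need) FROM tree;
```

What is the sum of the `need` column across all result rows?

64

Base: (Widget, need=1).
Iteration 1: components of {Widget} -> Base = 1*3 = 3.
Iteration 2: components of {Base} -> Frame = 3*4 = 12.
Iteration 3: components of {Frame} -> Gear = 12*4 = 48.
Iteration 4: no further components; recursion stops.
SUM(need) = 1 + 3 + 12 + 48 = 64.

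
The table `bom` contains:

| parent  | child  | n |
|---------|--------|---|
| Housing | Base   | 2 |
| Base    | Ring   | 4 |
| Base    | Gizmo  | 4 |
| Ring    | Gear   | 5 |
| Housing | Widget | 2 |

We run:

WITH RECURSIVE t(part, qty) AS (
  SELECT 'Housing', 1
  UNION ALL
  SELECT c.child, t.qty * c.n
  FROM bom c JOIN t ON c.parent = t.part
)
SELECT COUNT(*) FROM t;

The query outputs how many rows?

6

Base: (Housing, qty=1).
Iteration 1: components of {Housing} -> Base = 1*2 = 2, Widget = 1*2 = 2.
Iteration 2: components of {Base,Widget} -> Gizmo = 2*4 = 8, Ring = 2*4 = 8.
Iteration 3: components of {Gizmo,Ring} -> Gear = 8*5 = 40.
Iteration 4: no further components; recursion stops.
Total rows emitted: 6.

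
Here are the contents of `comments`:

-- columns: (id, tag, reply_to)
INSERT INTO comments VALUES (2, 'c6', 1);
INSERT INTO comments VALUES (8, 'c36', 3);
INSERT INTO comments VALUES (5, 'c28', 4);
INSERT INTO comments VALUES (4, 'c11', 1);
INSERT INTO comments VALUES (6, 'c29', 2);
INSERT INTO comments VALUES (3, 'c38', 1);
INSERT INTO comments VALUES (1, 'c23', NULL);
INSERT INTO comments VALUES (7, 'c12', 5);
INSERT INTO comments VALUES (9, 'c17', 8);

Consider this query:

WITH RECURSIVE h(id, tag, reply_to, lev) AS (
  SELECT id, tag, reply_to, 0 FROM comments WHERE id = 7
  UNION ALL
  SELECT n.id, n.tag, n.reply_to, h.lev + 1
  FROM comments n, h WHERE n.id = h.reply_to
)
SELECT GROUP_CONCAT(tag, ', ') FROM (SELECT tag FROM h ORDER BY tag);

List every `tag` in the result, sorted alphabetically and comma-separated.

c11, c12, c23, c28

Base: id=7 (c12), reply_to=5, lev 0.
Iteration 1: join on id=5 -> c28 (id 5, reply_to=4, lev 1).
Iteration 2: join on id=4 -> c11 (id 4, reply_to=1, lev 2).
Iteration 3: join on id=1 -> c23 (id 1, reply_to=NULL, lev 3).
Iteration 4: reply_to is NULL; no match; recursion stops.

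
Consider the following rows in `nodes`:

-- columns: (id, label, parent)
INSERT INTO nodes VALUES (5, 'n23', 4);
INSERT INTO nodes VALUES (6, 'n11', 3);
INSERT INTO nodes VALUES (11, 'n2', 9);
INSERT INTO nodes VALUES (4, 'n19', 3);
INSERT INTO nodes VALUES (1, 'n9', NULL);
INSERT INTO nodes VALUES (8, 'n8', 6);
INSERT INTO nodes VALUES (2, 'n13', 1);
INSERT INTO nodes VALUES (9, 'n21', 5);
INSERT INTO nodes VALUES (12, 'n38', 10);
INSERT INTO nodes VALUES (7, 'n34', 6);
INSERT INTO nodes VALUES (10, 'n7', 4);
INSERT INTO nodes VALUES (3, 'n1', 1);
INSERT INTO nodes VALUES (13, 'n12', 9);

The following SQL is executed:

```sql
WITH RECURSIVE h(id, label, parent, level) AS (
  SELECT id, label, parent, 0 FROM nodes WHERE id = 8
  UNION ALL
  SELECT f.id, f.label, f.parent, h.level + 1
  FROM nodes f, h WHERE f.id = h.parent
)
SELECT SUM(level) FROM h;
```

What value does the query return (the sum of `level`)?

Base: id=8 (n8), parent=6, level 0.
Iteration 1: join on id=6 -> n11 (id 6, parent=3, level 1).
Iteration 2: join on id=3 -> n1 (id 3, parent=1, level 2).
Iteration 3: join on id=1 -> n9 (id 1, parent=NULL, level 3).
Iteration 4: parent is NULL; no match; recursion stops.
SUM(level) = 0 + 1 + 2 + 3 = 6.

6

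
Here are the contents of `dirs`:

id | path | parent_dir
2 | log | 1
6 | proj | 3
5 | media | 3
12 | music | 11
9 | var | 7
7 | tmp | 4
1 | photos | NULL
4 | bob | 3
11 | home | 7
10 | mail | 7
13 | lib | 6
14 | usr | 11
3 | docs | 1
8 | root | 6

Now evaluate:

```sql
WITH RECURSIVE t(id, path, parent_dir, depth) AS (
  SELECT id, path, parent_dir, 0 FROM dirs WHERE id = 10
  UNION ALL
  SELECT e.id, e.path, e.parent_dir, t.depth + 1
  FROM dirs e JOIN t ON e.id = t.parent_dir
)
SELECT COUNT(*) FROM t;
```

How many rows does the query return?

5

Base: id=10 (mail), parent_dir=7, depth 0.
Iteration 1: join on id=7 -> tmp (id 7, parent_dir=4, depth 1).
Iteration 2: join on id=4 -> bob (id 4, parent_dir=3, depth 2).
Iteration 3: join on id=3 -> docs (id 3, parent_dir=1, depth 3).
Iteration 4: join on id=1 -> photos (id 1, parent_dir=NULL, depth 4).
Iteration 5: parent_dir is NULL; no match; recursion stops.
Total rows emitted: 5.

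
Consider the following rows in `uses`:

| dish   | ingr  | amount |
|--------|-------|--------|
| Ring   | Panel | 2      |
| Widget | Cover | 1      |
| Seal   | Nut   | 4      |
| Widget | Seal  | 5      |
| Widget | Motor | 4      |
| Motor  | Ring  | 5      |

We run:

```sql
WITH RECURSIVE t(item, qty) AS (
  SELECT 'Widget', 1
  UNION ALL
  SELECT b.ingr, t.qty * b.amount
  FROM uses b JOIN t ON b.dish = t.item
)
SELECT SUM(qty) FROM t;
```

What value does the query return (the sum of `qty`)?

Base: (Widget, qty=1).
Iteration 1: components of {Widget} -> Cover = 1*1 = 1, Motor = 1*4 = 4, Seal = 1*5 = 5.
Iteration 2: components of {Cover,Motor,Seal} -> Nut = 5*4 = 20, Ring = 4*5 = 20.
Iteration 3: components of {Nut,Ring} -> Panel = 20*2 = 40.
Iteration 4: no further components; recursion stops.
SUM(qty) = 1 + 4 + 5 + 1 + 20 + 20 + 40 = 91.

91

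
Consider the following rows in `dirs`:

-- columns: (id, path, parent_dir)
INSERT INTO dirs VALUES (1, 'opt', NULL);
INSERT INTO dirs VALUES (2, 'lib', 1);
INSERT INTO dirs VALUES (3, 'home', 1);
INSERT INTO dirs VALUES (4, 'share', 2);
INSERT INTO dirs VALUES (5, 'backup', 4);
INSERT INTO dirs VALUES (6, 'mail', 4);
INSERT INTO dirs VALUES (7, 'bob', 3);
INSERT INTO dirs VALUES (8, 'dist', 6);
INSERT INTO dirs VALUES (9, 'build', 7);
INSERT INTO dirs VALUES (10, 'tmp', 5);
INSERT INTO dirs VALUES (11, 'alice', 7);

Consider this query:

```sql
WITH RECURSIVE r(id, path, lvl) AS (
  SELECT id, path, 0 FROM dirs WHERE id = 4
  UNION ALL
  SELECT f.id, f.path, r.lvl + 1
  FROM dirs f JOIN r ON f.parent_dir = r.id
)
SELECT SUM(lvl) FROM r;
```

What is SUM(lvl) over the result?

Base: id=4 (share) at lvl 0.
Iteration 1: rows with parent_dir in {4} -> backup (id 5, lvl 1), mail (id 6, lvl 1).
Iteration 2: rows with parent_dir in {5,6} -> dist (id 8, lvl 2), tmp (id 10, lvl 2).
Iteration 3: no rows with parent_dir in {8,10}; recursion stops.
SUM(lvl) = 0 + 1 + 1 + 2 + 2 = 6.

6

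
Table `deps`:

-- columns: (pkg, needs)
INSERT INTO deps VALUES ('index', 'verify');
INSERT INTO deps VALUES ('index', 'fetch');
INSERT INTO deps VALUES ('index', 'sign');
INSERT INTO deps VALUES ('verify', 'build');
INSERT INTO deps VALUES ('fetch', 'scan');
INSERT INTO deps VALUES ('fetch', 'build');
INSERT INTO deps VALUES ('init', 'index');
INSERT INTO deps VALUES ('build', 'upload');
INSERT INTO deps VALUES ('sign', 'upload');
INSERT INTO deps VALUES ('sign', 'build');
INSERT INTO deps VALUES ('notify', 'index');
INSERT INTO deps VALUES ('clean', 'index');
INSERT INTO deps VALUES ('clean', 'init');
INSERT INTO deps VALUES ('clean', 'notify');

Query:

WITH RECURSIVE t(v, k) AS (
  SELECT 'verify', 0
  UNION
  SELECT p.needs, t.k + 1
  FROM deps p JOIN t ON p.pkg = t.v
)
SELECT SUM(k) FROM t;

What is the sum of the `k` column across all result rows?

3

Base: (verify, k=0).
Iteration 1: edges from {verify} -> (build, k=1).
Iteration 2: edges from {build} -> (upload, k=2).
Iteration 3: no outgoing edges from {upload}; recursion stops.
SUM(k) = 0 + 1 + 2 = 3.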